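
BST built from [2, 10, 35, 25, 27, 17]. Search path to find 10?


BST root = 2
Search for 10: compare at each node
Path: [2, 10]


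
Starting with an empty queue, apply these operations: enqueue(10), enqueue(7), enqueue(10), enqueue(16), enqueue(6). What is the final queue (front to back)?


enqueue(10) -> [10]
enqueue(7) -> [10, 7]
enqueue(10) -> [10, 7, 10]
enqueue(16) -> [10, 7, 10, 16]
enqueue(6) -> [10, 7, 10, 16, 6]
Final queue (front to back): [10, 7, 10, 16, 6]


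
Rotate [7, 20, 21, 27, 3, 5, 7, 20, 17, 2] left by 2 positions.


Left rotate by 2: [21, 27, 3, 5, 7, 20, 17, 2, 7, 20]


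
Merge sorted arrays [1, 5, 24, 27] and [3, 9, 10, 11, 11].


Compare heads, take smaller each step.
Merged: [1, 3, 5, 9, 10, 11, 11, 24, 27]


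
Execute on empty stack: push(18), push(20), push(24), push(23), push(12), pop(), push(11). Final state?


push(18) -> [18]
push(20) -> [18, 20]
push(24) -> [18, 20, 24]
push(23) -> [18, 20, 24, 23]
push(12) -> [18, 20, 24, 23, 12]
pop() returns 12 -> [18, 20, 24, 23]
push(11) -> [18, 20, 24, 23, 11]
Final stack (bottom to top): [18, 20, 24, 23, 11]


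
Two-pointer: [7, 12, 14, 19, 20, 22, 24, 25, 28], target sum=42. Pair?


Two pointers: lo=0, hi=8
Found pair: (14, 28) summing to 42


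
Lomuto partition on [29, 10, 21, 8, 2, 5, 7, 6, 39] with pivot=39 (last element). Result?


Elements <= 39 go left of pivot.
Result: [29, 10, 21, 8, 2, 5, 7, 6, 39], pivot at index 8


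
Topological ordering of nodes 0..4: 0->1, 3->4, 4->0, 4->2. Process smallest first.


Kahn's algorithm, process smallest node first
Order: [3, 4, 0, 1, 2]


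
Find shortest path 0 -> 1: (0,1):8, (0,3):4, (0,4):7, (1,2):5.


Dijkstra from 0:
Distances: {0: 0, 1: 8, 2: 13, 3: 4, 4: 7}
Shortest distance to 1 = 8, path = [0, 1]


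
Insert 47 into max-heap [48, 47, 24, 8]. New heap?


Append 47: [48, 47, 24, 8, 47]
Bubble up: no swaps needed
Result: [48, 47, 24, 8, 47]


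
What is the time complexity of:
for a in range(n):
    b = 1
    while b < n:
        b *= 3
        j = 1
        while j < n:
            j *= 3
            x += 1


Per nesting level: O(n) * O(log n) * O(log n) = O(n (log n)^2)
Complexity: O(n (log n)^2)


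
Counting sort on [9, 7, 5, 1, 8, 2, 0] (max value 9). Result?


Count array: [1, 1, 1, 0, 0, 1, 0, 1, 1, 1]
Reconstruct: [0, 1, 2, 5, 7, 8, 9]


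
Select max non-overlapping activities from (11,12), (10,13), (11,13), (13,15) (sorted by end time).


Greedy: pick earliest-ending, then skip overlaps.
Selected (2 activities): [(11, 12), (13, 15)]


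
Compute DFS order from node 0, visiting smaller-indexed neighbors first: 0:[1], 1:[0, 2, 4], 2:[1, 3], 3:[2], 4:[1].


DFS stack-based: start with [0]
Visit order: [0, 1, 2, 3, 4]


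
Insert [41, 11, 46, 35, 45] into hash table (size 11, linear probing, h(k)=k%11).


Insertions: 41->slot 8; 11->slot 0; 46->slot 2; 35->slot 3; 45->slot 1
Table: [11, 45, 46, 35, None, None, None, None, 41, None, None]


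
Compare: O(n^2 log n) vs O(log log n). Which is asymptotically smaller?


double-logarithmic grows slower than n^2 log n
O(log log n) is asymptotically smaller; O(n^2 log n) grows faster


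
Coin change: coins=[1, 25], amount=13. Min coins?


dp[0]=0; dp[i]=1+min(dp[i-c] for c in coins)
...dp[8]=8, dp[9]=9, dp[10]=10, dp[11]=11, dp[12]=12, dp[13]=13
Minimum coins for 13 = 13


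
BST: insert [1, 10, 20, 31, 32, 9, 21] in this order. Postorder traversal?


Root = 1; build tree by BST insertion.
Postorder traversal: [9, 21, 32, 31, 20, 10, 1]


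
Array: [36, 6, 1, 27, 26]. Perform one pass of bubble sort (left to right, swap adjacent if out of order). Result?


After one pass: [6, 1, 27, 26, 36]


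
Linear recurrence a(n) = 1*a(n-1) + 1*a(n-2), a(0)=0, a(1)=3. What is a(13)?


Build bottom-up:
...a(11)=267, a(12)=432, a(13)=1*432+1*267=699


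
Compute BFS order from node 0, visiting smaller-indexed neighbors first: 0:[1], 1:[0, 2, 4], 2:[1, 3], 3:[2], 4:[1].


BFS queue: start with [0]
Visit order: [0, 1, 2, 4, 3]


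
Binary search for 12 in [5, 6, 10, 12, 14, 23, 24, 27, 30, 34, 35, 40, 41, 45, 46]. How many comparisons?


Search for 12:
[0,14] mid=7 arr[7]=27
[0,6] mid=3 arr[3]=12
Total: 2 comparisons


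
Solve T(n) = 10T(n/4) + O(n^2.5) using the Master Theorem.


a=10, b=4, c=2.5. log_4(10)=1.661 < c=2.5. Case 3: O(n^c) = O(n^2.500)
Complexity: O(n^2.500)


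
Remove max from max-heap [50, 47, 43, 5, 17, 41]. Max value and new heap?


Max = 50
Replace root with last, heapify down
Resulting heap: [47, 41, 43, 5, 17]


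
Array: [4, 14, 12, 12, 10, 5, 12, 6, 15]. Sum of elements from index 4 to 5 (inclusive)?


Prefix sums: [0, 4, 18, 30, 42, 52, 57, 69, 75, 90]
Sum[4..5] = prefix[6] - prefix[4] = 57 - 42 = 15


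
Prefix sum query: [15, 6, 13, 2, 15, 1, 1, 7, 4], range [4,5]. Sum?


Prefix sums: [0, 15, 21, 34, 36, 51, 52, 53, 60, 64]
Sum[4..5] = prefix[6] - prefix[4] = 52 - 36 = 16


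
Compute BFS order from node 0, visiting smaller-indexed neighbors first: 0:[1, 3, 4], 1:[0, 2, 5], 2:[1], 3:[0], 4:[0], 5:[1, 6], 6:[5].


BFS queue: start with [0]
Visit order: [0, 1, 3, 4, 2, 5, 6]


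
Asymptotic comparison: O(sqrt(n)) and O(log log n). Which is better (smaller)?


double-logarithmic grows slower than sublinear
O(log log n) is asymptotically smaller; O(sqrt(n)) grows faster


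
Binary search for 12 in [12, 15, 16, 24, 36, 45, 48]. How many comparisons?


Search for 12:
[0,6] mid=3 arr[3]=24
[0,2] mid=1 arr[1]=15
[0,0] mid=0 arr[0]=12
Total: 3 comparisons


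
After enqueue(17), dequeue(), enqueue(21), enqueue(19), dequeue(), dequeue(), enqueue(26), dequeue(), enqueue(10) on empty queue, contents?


enqueue(17) -> [17]
dequeue() returns 17 -> []
enqueue(21) -> [21]
enqueue(19) -> [21, 19]
dequeue() returns 21 -> [19]
dequeue() returns 19 -> []
enqueue(26) -> [26]
dequeue() returns 26 -> []
enqueue(10) -> [10]
Final queue (front to back): [10]


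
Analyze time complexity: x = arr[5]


Analysis: constant-time operation, no loop
Complexity: O(1)


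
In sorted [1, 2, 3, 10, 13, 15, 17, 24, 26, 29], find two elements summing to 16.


Two pointers: lo=0, hi=9
Found pair: (1, 15) summing to 16


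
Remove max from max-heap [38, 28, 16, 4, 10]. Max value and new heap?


Max = 38
Replace root with last, heapify down
Resulting heap: [28, 10, 16, 4]


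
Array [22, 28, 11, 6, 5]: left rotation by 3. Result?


Left rotate by 3: [6, 5, 22, 28, 11]


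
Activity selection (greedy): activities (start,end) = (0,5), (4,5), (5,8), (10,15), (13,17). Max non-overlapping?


Greedy: pick earliest-ending, then skip overlaps.
Selected (3 activities): [(0, 5), (5, 8), (10, 15)]


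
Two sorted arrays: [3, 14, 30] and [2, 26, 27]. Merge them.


Compare heads, take smaller each step.
Merged: [2, 3, 14, 26, 27, 30]


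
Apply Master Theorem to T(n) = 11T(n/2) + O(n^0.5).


a=11, b=2, c=0.5. log_2(11)=3.459 > c=0.5. Case 1: O(n^log_b(a)) = O(n^3.459)
Complexity: O(n^3.459)


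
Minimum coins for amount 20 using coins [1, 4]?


dp[0]=0; dp[i]=1+min(dp[i-c] for c in coins)
...dp[15]=6, dp[16]=4, dp[17]=5, dp[18]=6, dp[19]=7, dp[20]=5
Minimum coins for 20 = 5


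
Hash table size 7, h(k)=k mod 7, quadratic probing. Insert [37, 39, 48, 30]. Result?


Insertions: 37->slot 2; 39->slot 4; 48->slot 6; 30->slot 3
Table: [None, None, 37, 30, 39, None, 48]


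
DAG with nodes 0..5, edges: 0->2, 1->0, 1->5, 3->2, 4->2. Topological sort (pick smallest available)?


Kahn's algorithm, process smallest node first
Order: [1, 0, 3, 4, 2, 5]


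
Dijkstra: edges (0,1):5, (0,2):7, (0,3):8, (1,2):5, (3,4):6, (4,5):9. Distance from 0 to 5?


Dijkstra from 0:
Distances: {0: 0, 1: 5, 2: 7, 3: 8, 4: 14, 5: 23}
Shortest distance to 5 = 23, path = [0, 3, 4, 5]


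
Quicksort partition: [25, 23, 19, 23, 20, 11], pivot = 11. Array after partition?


Elements <= 11 go left of pivot.
Result: [11, 23, 19, 23, 20, 25], pivot at index 0


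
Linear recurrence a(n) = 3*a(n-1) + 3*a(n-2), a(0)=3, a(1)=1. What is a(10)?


Build bottom-up:
...a(8)=31428, a(9)=119151, a(10)=3*119151+3*31428=451737


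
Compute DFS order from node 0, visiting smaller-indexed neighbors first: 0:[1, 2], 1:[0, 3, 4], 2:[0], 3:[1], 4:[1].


DFS stack-based: start with [0]
Visit order: [0, 1, 3, 4, 2]


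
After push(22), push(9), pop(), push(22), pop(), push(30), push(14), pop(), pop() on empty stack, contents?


push(22) -> [22]
push(9) -> [22, 9]
pop() returns 9 -> [22]
push(22) -> [22, 22]
pop() returns 22 -> [22]
push(30) -> [22, 30]
push(14) -> [22, 30, 14]
pop() returns 14 -> [22, 30]
pop() returns 30 -> [22]
Final stack (bottom to top): [22]


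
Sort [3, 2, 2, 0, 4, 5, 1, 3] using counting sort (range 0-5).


Count array: [1, 1, 2, 2, 1, 1]
Reconstruct: [0, 1, 2, 2, 3, 3, 4, 5]


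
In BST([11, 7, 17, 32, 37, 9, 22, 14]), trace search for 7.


BST root = 11
Search for 7: compare at each node
Path: [11, 7]


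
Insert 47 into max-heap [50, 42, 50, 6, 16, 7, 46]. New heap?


Append 47: [50, 42, 50, 6, 16, 7, 46, 47]
Bubble up: swap idx 7(47) with idx 3(6); swap idx 3(47) with idx 1(42)
Result: [50, 47, 50, 42, 16, 7, 46, 6]


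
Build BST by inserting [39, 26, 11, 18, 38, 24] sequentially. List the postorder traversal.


Root = 39; build tree by BST insertion.
Postorder traversal: [24, 18, 11, 38, 26, 39]


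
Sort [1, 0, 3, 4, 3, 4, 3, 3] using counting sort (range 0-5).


Count array: [1, 1, 0, 4, 2, 0]
Reconstruct: [0, 1, 3, 3, 3, 3, 4, 4]


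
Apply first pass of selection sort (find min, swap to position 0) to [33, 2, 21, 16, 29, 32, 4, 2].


After one pass: [2, 33, 21, 16, 29, 32, 4, 2]


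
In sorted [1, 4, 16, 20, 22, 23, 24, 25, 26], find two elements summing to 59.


Two pointers: lo=0, hi=8
No pair sums to 59


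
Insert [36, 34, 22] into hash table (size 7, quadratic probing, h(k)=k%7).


Insertions: 36->slot 1; 34->slot 6; 22->slot 2
Table: [None, 36, 22, None, None, None, 34]


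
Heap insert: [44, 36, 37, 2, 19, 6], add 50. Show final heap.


Append 50: [44, 36, 37, 2, 19, 6, 50]
Bubble up: swap idx 6(50) with idx 2(37); swap idx 2(50) with idx 0(44)
Result: [50, 36, 44, 2, 19, 6, 37]


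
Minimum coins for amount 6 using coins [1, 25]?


dp[0]=0; dp[i]=1+min(dp[i-c] for c in coins)
...dp[1]=1, dp[2]=2, dp[3]=3, dp[4]=4, dp[5]=5, dp[6]=6
Minimum coins for 6 = 6


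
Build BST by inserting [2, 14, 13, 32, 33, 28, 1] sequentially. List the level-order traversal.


Root = 2; build tree by BST insertion.
Level-Order traversal: [2, 1, 14, 13, 32, 28, 33]


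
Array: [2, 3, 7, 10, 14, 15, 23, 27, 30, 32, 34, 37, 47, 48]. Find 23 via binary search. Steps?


Search for 23:
[0,13] mid=6 arr[6]=23
Total: 1 comparisons


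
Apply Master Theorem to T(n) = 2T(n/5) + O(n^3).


a=2, b=5, c=3. log_5(2)=0.431 < c=3. Case 3: O(n^c) = O(n^3)
Complexity: O(n^3)


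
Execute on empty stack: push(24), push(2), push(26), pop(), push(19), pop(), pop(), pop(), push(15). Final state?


push(24) -> [24]
push(2) -> [24, 2]
push(26) -> [24, 2, 26]
pop() returns 26 -> [24, 2]
push(19) -> [24, 2, 19]
pop() returns 19 -> [24, 2]
pop() returns 2 -> [24]
pop() returns 24 -> []
push(15) -> [15]
Final stack (bottom to top): [15]


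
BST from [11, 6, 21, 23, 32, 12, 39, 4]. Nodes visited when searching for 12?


BST root = 11
Search for 12: compare at each node
Path: [11, 21, 12]


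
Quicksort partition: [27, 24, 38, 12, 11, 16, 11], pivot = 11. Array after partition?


Elements <= 11 go left of pivot.
Result: [11, 11, 38, 12, 27, 16, 24], pivot at index 1


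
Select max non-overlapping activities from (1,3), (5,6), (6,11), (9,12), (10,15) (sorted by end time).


Greedy: pick earliest-ending, then skip overlaps.
Selected (3 activities): [(1, 3), (5, 6), (6, 11)]


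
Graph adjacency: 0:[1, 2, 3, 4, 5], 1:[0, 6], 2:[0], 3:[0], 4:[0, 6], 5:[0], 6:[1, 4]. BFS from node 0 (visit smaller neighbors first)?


BFS queue: start with [0]
Visit order: [0, 1, 2, 3, 4, 5, 6]


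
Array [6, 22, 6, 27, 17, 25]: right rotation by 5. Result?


Right rotate by 5: [22, 6, 27, 17, 25, 6]


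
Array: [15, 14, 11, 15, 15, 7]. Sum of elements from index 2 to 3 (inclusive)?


Prefix sums: [0, 15, 29, 40, 55, 70, 77]
Sum[2..3] = prefix[4] - prefix[2] = 55 - 29 = 26


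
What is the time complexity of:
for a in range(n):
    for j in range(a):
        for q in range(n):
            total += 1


Per nesting level: O(n) * O(n) [triangular over a] * O(n) = O(n^3)
Complexity: O(n^3)


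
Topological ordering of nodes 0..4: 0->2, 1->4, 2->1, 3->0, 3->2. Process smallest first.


Kahn's algorithm, process smallest node first
Order: [3, 0, 2, 1, 4]


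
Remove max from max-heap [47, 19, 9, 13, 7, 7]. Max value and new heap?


Max = 47
Replace root with last, heapify down
Resulting heap: [19, 13, 9, 7, 7]


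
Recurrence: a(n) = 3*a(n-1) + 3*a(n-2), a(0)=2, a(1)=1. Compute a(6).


Build bottom-up:
...a(4)=117, a(5)=441, a(6)=3*441+3*117=1674


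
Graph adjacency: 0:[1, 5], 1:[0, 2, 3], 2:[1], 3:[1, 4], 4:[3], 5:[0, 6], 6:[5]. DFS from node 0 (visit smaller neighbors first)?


DFS stack-based: start with [0]
Visit order: [0, 1, 2, 3, 4, 5, 6]


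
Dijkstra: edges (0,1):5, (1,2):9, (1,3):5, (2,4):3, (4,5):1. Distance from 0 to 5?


Dijkstra from 0:
Distances: {0: 0, 1: 5, 2: 14, 3: 10, 4: 17, 5: 18}
Shortest distance to 5 = 18, path = [0, 1, 2, 4, 5]


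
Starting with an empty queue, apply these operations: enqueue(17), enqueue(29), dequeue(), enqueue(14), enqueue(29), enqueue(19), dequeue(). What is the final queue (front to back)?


enqueue(17) -> [17]
enqueue(29) -> [17, 29]
dequeue() returns 17 -> [29]
enqueue(14) -> [29, 14]
enqueue(29) -> [29, 14, 29]
enqueue(19) -> [29, 14, 29, 19]
dequeue() returns 29 -> [14, 29, 19]
Final queue (front to back): [14, 29, 19]


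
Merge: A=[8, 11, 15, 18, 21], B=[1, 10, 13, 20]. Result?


Compare heads, take smaller each step.
Merged: [1, 8, 10, 11, 13, 15, 18, 20, 21]


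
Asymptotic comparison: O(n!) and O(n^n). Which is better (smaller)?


factorial grows slower than n^n
O(n!) is asymptotically smaller; O(n^n) grows faster


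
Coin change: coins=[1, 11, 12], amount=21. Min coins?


dp[0]=0; dp[i]=1+min(dp[i-c] for c in coins)
...dp[16]=5, dp[17]=6, dp[18]=7, dp[19]=8, dp[20]=9, dp[21]=10
Minimum coins for 21 = 10


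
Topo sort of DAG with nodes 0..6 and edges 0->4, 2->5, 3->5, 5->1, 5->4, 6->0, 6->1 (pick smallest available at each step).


Kahn's algorithm, process smallest node first
Order: [2, 3, 5, 6, 0, 1, 4]


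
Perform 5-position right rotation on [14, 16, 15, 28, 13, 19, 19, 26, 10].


Right rotate by 5: [13, 19, 19, 26, 10, 14, 16, 15, 28]


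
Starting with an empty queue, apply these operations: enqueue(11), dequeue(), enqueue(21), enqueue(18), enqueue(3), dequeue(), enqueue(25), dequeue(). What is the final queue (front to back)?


enqueue(11) -> [11]
dequeue() returns 11 -> []
enqueue(21) -> [21]
enqueue(18) -> [21, 18]
enqueue(3) -> [21, 18, 3]
dequeue() returns 21 -> [18, 3]
enqueue(25) -> [18, 3, 25]
dequeue() returns 18 -> [3, 25]
Final queue (front to back): [3, 25]


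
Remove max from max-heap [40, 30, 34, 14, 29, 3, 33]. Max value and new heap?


Max = 40
Replace root with last, heapify down
Resulting heap: [34, 30, 33, 14, 29, 3]


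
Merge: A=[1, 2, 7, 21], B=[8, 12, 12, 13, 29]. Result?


Compare heads, take smaller each step.
Merged: [1, 2, 7, 8, 12, 12, 13, 21, 29]


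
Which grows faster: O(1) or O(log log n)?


constant grows slower than double-logarithmic
O(1) is asymptotically smaller; O(log log n) grows faster


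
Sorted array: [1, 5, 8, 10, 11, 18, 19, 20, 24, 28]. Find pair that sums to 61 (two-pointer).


Two pointers: lo=0, hi=9
No pair sums to 61


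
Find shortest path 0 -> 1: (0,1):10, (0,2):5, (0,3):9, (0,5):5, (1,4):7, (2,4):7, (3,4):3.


Dijkstra from 0:
Distances: {0: 0, 1: 10, 2: 5, 3: 9, 4: 12, 5: 5}
Shortest distance to 1 = 10, path = [0, 1]


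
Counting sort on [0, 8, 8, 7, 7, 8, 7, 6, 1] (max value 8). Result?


Count array: [1, 1, 0, 0, 0, 0, 1, 3, 3]
Reconstruct: [0, 1, 6, 7, 7, 7, 8, 8, 8]


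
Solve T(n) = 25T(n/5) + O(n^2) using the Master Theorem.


a=25, b=5, c=2. log_5(25)=2 = c=2. Case 2: O(n^c log n) = O(n^2 log n)
Complexity: O(n^2 log n)


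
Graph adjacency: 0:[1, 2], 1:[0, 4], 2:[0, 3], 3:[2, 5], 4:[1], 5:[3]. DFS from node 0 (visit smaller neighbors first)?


DFS stack-based: start with [0]
Visit order: [0, 1, 4, 2, 3, 5]


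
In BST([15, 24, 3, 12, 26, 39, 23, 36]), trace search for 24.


BST root = 15
Search for 24: compare at each node
Path: [15, 24]


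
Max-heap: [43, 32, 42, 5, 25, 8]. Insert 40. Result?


Append 40: [43, 32, 42, 5, 25, 8, 40]
Bubble up: no swaps needed
Result: [43, 32, 42, 5, 25, 8, 40]


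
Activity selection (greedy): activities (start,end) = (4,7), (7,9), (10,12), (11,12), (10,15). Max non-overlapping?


Greedy: pick earliest-ending, then skip overlaps.
Selected (3 activities): [(4, 7), (7, 9), (10, 12)]


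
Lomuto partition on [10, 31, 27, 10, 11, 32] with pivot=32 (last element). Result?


Elements <= 32 go left of pivot.
Result: [10, 31, 27, 10, 11, 32], pivot at index 5


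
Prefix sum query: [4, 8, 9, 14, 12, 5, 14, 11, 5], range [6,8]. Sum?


Prefix sums: [0, 4, 12, 21, 35, 47, 52, 66, 77, 82]
Sum[6..8] = prefix[9] - prefix[6] = 82 - 52 = 30


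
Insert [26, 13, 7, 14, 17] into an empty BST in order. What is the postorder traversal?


Root = 26; build tree by BST insertion.
Postorder traversal: [7, 17, 14, 13, 26]


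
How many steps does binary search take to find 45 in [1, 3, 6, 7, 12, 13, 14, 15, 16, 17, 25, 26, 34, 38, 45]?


Search for 45:
[0,14] mid=7 arr[7]=15
[8,14] mid=11 arr[11]=26
[12,14] mid=13 arr[13]=38
[14,14] mid=14 arr[14]=45
Total: 4 comparisons


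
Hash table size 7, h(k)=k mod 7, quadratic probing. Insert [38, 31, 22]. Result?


Insertions: 38->slot 3; 31->slot 4; 22->slot 1
Table: [None, 22, None, 38, 31, None, None]


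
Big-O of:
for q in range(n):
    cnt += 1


Per nesting level: O(n) = O(n)
Complexity: O(n)


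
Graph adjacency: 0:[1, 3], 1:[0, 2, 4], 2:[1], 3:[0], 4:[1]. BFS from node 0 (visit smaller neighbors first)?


BFS queue: start with [0]
Visit order: [0, 1, 3, 2, 4]


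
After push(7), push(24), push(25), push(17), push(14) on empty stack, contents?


push(7) -> [7]
push(24) -> [7, 24]
push(25) -> [7, 24, 25]
push(17) -> [7, 24, 25, 17]
push(14) -> [7, 24, 25, 17, 14]
Final stack (bottom to top): [7, 24, 25, 17, 14]


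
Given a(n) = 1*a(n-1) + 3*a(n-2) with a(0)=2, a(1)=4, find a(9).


Build bottom-up:
...a(7)=628, a(8)=1450, a(9)=1*1450+3*628=3334


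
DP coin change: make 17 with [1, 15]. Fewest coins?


dp[0]=0; dp[i]=1+min(dp[i-c] for c in coins)
...dp[12]=12, dp[13]=13, dp[14]=14, dp[15]=1, dp[16]=2, dp[17]=3
Minimum coins for 17 = 3


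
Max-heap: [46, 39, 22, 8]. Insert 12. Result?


Append 12: [46, 39, 22, 8, 12]
Bubble up: no swaps needed
Result: [46, 39, 22, 8, 12]


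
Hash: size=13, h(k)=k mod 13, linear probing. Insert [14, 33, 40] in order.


Insertions: 14->slot 1; 33->slot 7; 40->slot 2
Table: [None, 14, 40, None, None, None, None, 33, None, None, None, None, None]


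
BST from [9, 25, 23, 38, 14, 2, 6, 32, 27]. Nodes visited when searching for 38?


BST root = 9
Search for 38: compare at each node
Path: [9, 25, 38]


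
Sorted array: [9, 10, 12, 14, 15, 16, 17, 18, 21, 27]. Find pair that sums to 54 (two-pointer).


Two pointers: lo=0, hi=9
No pair sums to 54


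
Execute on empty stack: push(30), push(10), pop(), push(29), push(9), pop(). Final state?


push(30) -> [30]
push(10) -> [30, 10]
pop() returns 10 -> [30]
push(29) -> [30, 29]
push(9) -> [30, 29, 9]
pop() returns 9 -> [30, 29]
Final stack (bottom to top): [30, 29]


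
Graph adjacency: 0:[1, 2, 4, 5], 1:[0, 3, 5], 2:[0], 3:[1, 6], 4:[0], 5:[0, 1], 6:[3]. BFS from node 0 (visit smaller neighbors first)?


BFS queue: start with [0]
Visit order: [0, 1, 2, 4, 5, 3, 6]


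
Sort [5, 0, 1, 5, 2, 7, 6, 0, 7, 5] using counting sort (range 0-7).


Count array: [2, 1, 1, 0, 0, 3, 1, 2]
Reconstruct: [0, 0, 1, 2, 5, 5, 5, 6, 7, 7]


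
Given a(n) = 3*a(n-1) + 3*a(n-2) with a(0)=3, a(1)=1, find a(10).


Build bottom-up:
...a(8)=31428, a(9)=119151, a(10)=3*119151+3*31428=451737


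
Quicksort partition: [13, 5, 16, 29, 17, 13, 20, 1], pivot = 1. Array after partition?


Elements <= 1 go left of pivot.
Result: [1, 5, 16, 29, 17, 13, 20, 13], pivot at index 0


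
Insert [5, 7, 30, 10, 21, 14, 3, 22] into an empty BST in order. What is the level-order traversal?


Root = 5; build tree by BST insertion.
Level-Order traversal: [5, 3, 7, 30, 10, 21, 14, 22]


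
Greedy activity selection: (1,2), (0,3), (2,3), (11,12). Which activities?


Greedy: pick earliest-ending, then skip overlaps.
Selected (3 activities): [(1, 2), (2, 3), (11, 12)]


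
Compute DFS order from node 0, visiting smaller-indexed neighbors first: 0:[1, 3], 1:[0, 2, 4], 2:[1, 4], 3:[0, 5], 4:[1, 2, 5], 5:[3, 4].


DFS stack-based: start with [0]
Visit order: [0, 1, 2, 4, 5, 3]


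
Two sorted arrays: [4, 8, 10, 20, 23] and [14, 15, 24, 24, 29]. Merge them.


Compare heads, take smaller each step.
Merged: [4, 8, 10, 14, 15, 20, 23, 24, 24, 29]


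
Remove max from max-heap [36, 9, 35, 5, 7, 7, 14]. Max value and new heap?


Max = 36
Replace root with last, heapify down
Resulting heap: [35, 9, 14, 5, 7, 7]


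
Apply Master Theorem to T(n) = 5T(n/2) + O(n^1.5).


a=5, b=2, c=1.5. log_2(5)=2.322 > c=1.5. Case 1: O(n^log_b(a)) = O(n^2.322)
Complexity: O(n^2.322)


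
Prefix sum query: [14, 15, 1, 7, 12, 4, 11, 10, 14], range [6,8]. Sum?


Prefix sums: [0, 14, 29, 30, 37, 49, 53, 64, 74, 88]
Sum[6..8] = prefix[9] - prefix[6] = 88 - 53 = 35


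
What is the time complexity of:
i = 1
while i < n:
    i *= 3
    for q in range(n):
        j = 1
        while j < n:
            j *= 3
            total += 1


Per nesting level: O(log n) * O(n) * O(log n) = O(n (log n)^2)
Complexity: O(n (log n)^2)


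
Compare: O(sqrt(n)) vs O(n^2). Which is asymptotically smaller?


sublinear grows slower than quadratic
O(sqrt(n)) is asymptotically smaller; O(n^2) grows faster


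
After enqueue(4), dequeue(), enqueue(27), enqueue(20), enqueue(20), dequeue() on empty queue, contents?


enqueue(4) -> [4]
dequeue() returns 4 -> []
enqueue(27) -> [27]
enqueue(20) -> [27, 20]
enqueue(20) -> [27, 20, 20]
dequeue() returns 27 -> [20, 20]
Final queue (front to back): [20, 20]


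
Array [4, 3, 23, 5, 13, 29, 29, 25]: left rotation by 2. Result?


Left rotate by 2: [23, 5, 13, 29, 29, 25, 4, 3]


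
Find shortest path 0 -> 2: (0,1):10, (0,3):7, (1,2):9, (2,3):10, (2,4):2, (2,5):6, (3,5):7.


Dijkstra from 0:
Distances: {0: 0, 1: 10, 2: 17, 3: 7, 4: 19, 5: 14}
Shortest distance to 2 = 17, path = [0, 3, 2]


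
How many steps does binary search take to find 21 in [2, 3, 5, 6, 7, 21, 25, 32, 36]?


Search for 21:
[0,8] mid=4 arr[4]=7
[5,8] mid=6 arr[6]=25
[5,5] mid=5 arr[5]=21
Total: 3 comparisons


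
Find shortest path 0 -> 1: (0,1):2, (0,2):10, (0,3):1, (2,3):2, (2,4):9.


Dijkstra from 0:
Distances: {0: 0, 1: 2, 2: 3, 3: 1, 4: 12}
Shortest distance to 1 = 2, path = [0, 1]


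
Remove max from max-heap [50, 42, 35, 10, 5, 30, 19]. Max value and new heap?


Max = 50
Replace root with last, heapify down
Resulting heap: [42, 19, 35, 10, 5, 30]


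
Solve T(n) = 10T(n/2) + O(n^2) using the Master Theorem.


a=10, b=2, c=2. log_2(10)=3.322 > c=2. Case 1: O(n^log_b(a)) = O(n^3.322)
Complexity: O(n^3.322)


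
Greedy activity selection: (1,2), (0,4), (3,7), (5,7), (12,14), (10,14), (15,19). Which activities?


Greedy: pick earliest-ending, then skip overlaps.
Selected (4 activities): [(1, 2), (3, 7), (12, 14), (15, 19)]


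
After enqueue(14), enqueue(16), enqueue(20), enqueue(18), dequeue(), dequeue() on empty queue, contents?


enqueue(14) -> [14]
enqueue(16) -> [14, 16]
enqueue(20) -> [14, 16, 20]
enqueue(18) -> [14, 16, 20, 18]
dequeue() returns 14 -> [16, 20, 18]
dequeue() returns 16 -> [20, 18]
Final queue (front to back): [20, 18]


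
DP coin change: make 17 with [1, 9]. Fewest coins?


dp[0]=0; dp[i]=1+min(dp[i-c] for c in coins)
...dp[12]=4, dp[13]=5, dp[14]=6, dp[15]=7, dp[16]=8, dp[17]=9
Minimum coins for 17 = 9


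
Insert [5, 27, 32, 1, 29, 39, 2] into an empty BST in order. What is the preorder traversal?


Root = 5; build tree by BST insertion.
Preorder traversal: [5, 1, 2, 27, 32, 29, 39]


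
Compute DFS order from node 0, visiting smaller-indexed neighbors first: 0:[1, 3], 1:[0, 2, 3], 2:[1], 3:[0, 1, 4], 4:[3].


DFS stack-based: start with [0]
Visit order: [0, 1, 2, 3, 4]


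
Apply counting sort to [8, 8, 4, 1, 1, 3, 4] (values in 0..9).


Count array: [0, 2, 0, 1, 2, 0, 0, 0, 2, 0]
Reconstruct: [1, 1, 3, 4, 4, 8, 8]


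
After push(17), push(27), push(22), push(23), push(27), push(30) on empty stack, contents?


push(17) -> [17]
push(27) -> [17, 27]
push(22) -> [17, 27, 22]
push(23) -> [17, 27, 22, 23]
push(27) -> [17, 27, 22, 23, 27]
push(30) -> [17, 27, 22, 23, 27, 30]
Final stack (bottom to top): [17, 27, 22, 23, 27, 30]


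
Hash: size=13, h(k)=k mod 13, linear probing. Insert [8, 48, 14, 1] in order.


Insertions: 8->slot 8; 48->slot 9; 14->slot 1; 1->slot 2
Table: [None, 14, 1, None, None, None, None, None, 8, 48, None, None, None]


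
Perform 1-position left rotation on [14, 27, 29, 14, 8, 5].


Left rotate by 1: [27, 29, 14, 8, 5, 14]


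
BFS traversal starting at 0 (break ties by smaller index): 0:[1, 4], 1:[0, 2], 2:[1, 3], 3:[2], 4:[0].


BFS queue: start with [0]
Visit order: [0, 1, 4, 2, 3]


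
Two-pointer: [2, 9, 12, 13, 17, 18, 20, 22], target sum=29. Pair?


Two pointers: lo=0, hi=7
Found pair: (9, 20) summing to 29


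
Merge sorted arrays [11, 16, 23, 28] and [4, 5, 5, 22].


Compare heads, take smaller each step.
Merged: [4, 5, 5, 11, 16, 22, 23, 28]


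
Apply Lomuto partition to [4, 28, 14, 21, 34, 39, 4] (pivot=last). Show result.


Elements <= 4 go left of pivot.
Result: [4, 4, 14, 21, 34, 39, 28], pivot at index 1


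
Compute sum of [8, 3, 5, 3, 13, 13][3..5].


Prefix sums: [0, 8, 11, 16, 19, 32, 45]
Sum[3..5] = prefix[6] - prefix[3] = 45 - 16 = 29


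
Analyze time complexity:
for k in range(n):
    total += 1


Per nesting level: O(n) = O(n)
Complexity: O(n)


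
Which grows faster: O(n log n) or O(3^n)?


linearithmic grows slower than exponential (base 3)
O(n log n) is asymptotically smaller; O(3^n) grows faster


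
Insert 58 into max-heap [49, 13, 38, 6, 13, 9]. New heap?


Append 58: [49, 13, 38, 6, 13, 9, 58]
Bubble up: swap idx 6(58) with idx 2(38); swap idx 2(58) with idx 0(49)
Result: [58, 13, 49, 6, 13, 9, 38]


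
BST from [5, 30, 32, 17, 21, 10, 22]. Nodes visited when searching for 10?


BST root = 5
Search for 10: compare at each node
Path: [5, 30, 17, 10]


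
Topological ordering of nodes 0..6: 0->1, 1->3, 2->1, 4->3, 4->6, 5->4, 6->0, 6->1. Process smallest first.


Kahn's algorithm, process smallest node first
Order: [2, 5, 4, 6, 0, 1, 3]


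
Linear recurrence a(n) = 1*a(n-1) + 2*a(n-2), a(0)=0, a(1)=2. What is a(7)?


Build bottom-up:
...a(5)=22, a(6)=42, a(7)=1*42+2*22=86


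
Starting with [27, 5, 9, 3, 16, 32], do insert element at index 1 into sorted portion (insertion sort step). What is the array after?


After one pass: [5, 27, 9, 3, 16, 32]


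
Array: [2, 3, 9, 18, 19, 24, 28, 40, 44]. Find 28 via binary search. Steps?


Search for 28:
[0,8] mid=4 arr[4]=19
[5,8] mid=6 arr[6]=28
Total: 2 comparisons


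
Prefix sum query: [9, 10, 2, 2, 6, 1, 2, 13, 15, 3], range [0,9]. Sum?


Prefix sums: [0, 9, 19, 21, 23, 29, 30, 32, 45, 60, 63]
Sum[0..9] = prefix[10] - prefix[0] = 63 - 0 = 63


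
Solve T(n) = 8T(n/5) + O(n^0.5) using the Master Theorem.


a=8, b=5, c=0.5. log_5(8)=1.292 > c=0.5. Case 1: O(n^log_b(a)) = O(n^1.292)
Complexity: O(n^1.292)


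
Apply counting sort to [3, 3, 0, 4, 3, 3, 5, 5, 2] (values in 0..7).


Count array: [1, 0, 1, 4, 1, 2, 0, 0]
Reconstruct: [0, 2, 3, 3, 3, 3, 4, 5, 5]


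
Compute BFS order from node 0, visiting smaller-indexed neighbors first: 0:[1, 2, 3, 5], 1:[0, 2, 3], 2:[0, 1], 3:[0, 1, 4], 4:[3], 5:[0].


BFS queue: start with [0]
Visit order: [0, 1, 2, 3, 5, 4]


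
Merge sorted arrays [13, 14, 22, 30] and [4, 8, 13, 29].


Compare heads, take smaller each step.
Merged: [4, 8, 13, 13, 14, 22, 29, 30]


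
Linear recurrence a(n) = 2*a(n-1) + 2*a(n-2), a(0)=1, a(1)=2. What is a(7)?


Build bottom-up:
...a(5)=120, a(6)=328, a(7)=2*328+2*120=896


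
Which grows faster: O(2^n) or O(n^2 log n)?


n^2 log n grows slower than exponential
O(n^2 log n) is asymptotically smaller; O(2^n) grows faster


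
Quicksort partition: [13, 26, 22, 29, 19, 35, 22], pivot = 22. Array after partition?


Elements <= 22 go left of pivot.
Result: [13, 22, 19, 22, 26, 35, 29], pivot at index 3


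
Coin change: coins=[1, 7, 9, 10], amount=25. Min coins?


dp[0]=0; dp[i]=1+min(dp[i-c] for c in coins)
...dp[20]=2, dp[21]=3, dp[22]=4, dp[23]=3, dp[24]=3, dp[25]=3
Minimum coins for 25 = 3


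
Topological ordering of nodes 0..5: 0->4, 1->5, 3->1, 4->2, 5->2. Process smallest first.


Kahn's algorithm, process smallest node first
Order: [0, 3, 1, 4, 5, 2]


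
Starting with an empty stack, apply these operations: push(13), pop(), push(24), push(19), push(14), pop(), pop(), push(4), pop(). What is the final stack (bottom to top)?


push(13) -> [13]
pop() returns 13 -> []
push(24) -> [24]
push(19) -> [24, 19]
push(14) -> [24, 19, 14]
pop() returns 14 -> [24, 19]
pop() returns 19 -> [24]
push(4) -> [24, 4]
pop() returns 4 -> [24]
Final stack (bottom to top): [24]


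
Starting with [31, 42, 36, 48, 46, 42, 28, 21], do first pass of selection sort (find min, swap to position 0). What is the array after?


After one pass: [21, 42, 36, 48, 46, 42, 28, 31]


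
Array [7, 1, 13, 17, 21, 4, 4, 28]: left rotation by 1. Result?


Left rotate by 1: [1, 13, 17, 21, 4, 4, 28, 7]


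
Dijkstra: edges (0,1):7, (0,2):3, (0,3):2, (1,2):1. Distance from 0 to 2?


Dijkstra from 0:
Distances: {0: 0, 1: 4, 2: 3, 3: 2}
Shortest distance to 2 = 3, path = [0, 2]


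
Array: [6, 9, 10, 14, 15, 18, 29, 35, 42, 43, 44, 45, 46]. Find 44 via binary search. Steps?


Search for 44:
[0,12] mid=6 arr[6]=29
[7,12] mid=9 arr[9]=43
[10,12] mid=11 arr[11]=45
[10,10] mid=10 arr[10]=44
Total: 4 comparisons


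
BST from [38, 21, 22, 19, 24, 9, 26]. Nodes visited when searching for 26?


BST root = 38
Search for 26: compare at each node
Path: [38, 21, 22, 24, 26]


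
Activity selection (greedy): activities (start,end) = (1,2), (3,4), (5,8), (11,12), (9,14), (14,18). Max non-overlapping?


Greedy: pick earliest-ending, then skip overlaps.
Selected (5 activities): [(1, 2), (3, 4), (5, 8), (11, 12), (14, 18)]


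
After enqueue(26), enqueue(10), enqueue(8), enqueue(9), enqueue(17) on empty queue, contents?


enqueue(26) -> [26]
enqueue(10) -> [26, 10]
enqueue(8) -> [26, 10, 8]
enqueue(9) -> [26, 10, 8, 9]
enqueue(17) -> [26, 10, 8, 9, 17]
Final queue (front to back): [26, 10, 8, 9, 17]


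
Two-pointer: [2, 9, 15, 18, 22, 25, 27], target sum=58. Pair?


Two pointers: lo=0, hi=6
No pair sums to 58


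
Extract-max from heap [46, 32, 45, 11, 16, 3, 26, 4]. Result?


Max = 46
Replace root with last, heapify down
Resulting heap: [45, 32, 26, 11, 16, 3, 4]


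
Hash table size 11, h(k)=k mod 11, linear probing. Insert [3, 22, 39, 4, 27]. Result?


Insertions: 3->slot 3; 22->slot 0; 39->slot 6; 4->slot 4; 27->slot 5
Table: [22, None, None, 3, 4, 27, 39, None, None, None, None]


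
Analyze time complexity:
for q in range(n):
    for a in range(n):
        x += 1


Per nesting level: O(n) * O(n) = O(n^2)
Complexity: O(n^2)


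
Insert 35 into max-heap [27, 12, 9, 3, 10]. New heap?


Append 35: [27, 12, 9, 3, 10, 35]
Bubble up: swap idx 5(35) with idx 2(9); swap idx 2(35) with idx 0(27)
Result: [35, 12, 27, 3, 10, 9]


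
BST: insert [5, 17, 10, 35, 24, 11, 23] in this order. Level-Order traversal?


Root = 5; build tree by BST insertion.
Level-Order traversal: [5, 17, 10, 35, 11, 24, 23]


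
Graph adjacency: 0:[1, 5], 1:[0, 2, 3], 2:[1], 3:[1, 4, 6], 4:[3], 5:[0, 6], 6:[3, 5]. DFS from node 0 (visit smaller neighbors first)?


DFS stack-based: start with [0]
Visit order: [0, 1, 2, 3, 4, 6, 5]


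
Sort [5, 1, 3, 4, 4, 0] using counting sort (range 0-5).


Count array: [1, 1, 0, 1, 2, 1]
Reconstruct: [0, 1, 3, 4, 4, 5]


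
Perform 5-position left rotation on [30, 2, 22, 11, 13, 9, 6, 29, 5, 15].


Left rotate by 5: [9, 6, 29, 5, 15, 30, 2, 22, 11, 13]


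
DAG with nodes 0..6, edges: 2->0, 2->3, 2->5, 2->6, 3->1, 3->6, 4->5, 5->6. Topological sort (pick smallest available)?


Kahn's algorithm, process smallest node first
Order: [2, 0, 3, 1, 4, 5, 6]


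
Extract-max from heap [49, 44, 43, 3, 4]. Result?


Max = 49
Replace root with last, heapify down
Resulting heap: [44, 4, 43, 3]


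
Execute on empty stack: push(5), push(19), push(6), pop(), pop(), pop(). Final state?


push(5) -> [5]
push(19) -> [5, 19]
push(6) -> [5, 19, 6]
pop() returns 6 -> [5, 19]
pop() returns 19 -> [5]
pop() returns 5 -> []
Final stack (bottom to top): []


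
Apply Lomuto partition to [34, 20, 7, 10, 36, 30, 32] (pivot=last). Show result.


Elements <= 32 go left of pivot.
Result: [20, 7, 10, 30, 32, 34, 36], pivot at index 4


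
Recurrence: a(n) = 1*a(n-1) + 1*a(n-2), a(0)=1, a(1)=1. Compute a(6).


Build bottom-up:
...a(4)=5, a(5)=8, a(6)=1*8+1*5=13


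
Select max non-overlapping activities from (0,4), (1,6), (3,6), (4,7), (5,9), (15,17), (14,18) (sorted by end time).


Greedy: pick earliest-ending, then skip overlaps.
Selected (3 activities): [(0, 4), (4, 7), (15, 17)]


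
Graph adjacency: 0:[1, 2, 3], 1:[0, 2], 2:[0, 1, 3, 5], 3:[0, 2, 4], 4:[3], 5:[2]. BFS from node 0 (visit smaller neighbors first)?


BFS queue: start with [0]
Visit order: [0, 1, 2, 3, 5, 4]


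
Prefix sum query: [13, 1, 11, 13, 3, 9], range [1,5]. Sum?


Prefix sums: [0, 13, 14, 25, 38, 41, 50]
Sum[1..5] = prefix[6] - prefix[1] = 50 - 13 = 37


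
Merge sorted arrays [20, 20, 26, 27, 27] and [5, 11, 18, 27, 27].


Compare heads, take smaller each step.
Merged: [5, 11, 18, 20, 20, 26, 27, 27, 27, 27]


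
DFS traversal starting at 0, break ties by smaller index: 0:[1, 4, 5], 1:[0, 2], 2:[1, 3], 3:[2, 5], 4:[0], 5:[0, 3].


DFS stack-based: start with [0]
Visit order: [0, 1, 2, 3, 5, 4]


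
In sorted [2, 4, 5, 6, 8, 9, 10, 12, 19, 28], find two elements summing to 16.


Two pointers: lo=0, hi=9
Found pair: (4, 12) summing to 16


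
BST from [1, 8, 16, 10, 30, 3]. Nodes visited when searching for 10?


BST root = 1
Search for 10: compare at each node
Path: [1, 8, 16, 10]


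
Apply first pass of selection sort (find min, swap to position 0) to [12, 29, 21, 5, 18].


After one pass: [5, 29, 21, 12, 18]


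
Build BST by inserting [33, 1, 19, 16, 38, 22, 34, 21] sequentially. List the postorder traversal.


Root = 33; build tree by BST insertion.
Postorder traversal: [16, 21, 22, 19, 1, 34, 38, 33]


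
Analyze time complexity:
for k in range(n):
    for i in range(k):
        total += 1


Per nesting level: O(n) * O(n) [triangular over k] = O(n^2)
Complexity: O(n^2)


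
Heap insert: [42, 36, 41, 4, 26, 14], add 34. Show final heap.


Append 34: [42, 36, 41, 4, 26, 14, 34]
Bubble up: no swaps needed
Result: [42, 36, 41, 4, 26, 14, 34]


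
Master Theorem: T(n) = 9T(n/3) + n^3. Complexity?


a=9, b=3, c=3. log_3(9)=2 < c=3. Case 3: O(n^c) = O(n^3)
Complexity: O(n^3)


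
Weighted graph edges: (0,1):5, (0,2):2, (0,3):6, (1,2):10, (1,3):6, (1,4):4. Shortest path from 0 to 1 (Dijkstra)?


Dijkstra from 0:
Distances: {0: 0, 1: 5, 2: 2, 3: 6, 4: 9}
Shortest distance to 1 = 5, path = [0, 1]


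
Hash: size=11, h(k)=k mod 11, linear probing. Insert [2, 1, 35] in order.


Insertions: 2->slot 2; 1->slot 1; 35->slot 3
Table: [None, 1, 2, 35, None, None, None, None, None, None, None]


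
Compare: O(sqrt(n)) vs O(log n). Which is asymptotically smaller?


logarithmic grows slower than sublinear
O(log n) is asymptotically smaller; O(sqrt(n)) grows faster


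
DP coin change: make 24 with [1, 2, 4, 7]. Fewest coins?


dp[0]=0; dp[i]=1+min(dp[i-c] for c in coins)
...dp[19]=4, dp[20]=4, dp[21]=3, dp[22]=4, dp[23]=4, dp[24]=5
Minimum coins for 24 = 5


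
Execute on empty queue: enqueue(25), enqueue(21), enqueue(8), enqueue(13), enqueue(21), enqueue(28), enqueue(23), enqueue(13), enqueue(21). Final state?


enqueue(25) -> [25]
enqueue(21) -> [25, 21]
enqueue(8) -> [25, 21, 8]
enqueue(13) -> [25, 21, 8, 13]
enqueue(21) -> [25, 21, 8, 13, 21]
enqueue(28) -> [25, 21, 8, 13, 21, 28]
enqueue(23) -> [25, 21, 8, 13, 21, 28, 23]
enqueue(13) -> [25, 21, 8, 13, 21, 28, 23, 13]
enqueue(21) -> [25, 21, 8, 13, 21, 28, 23, 13, 21]
Final queue (front to back): [25, 21, 8, 13, 21, 28, 23, 13, 21]


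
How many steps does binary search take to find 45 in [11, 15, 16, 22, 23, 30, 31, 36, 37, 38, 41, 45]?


Search for 45:
[0,11] mid=5 arr[5]=30
[6,11] mid=8 arr[8]=37
[9,11] mid=10 arr[10]=41
[11,11] mid=11 arr[11]=45
Total: 4 comparisons


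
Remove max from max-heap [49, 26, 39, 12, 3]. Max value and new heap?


Max = 49
Replace root with last, heapify down
Resulting heap: [39, 26, 3, 12]


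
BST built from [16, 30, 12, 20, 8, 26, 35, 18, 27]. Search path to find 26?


BST root = 16
Search for 26: compare at each node
Path: [16, 30, 20, 26]


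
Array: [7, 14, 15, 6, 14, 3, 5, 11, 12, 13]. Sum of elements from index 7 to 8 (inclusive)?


Prefix sums: [0, 7, 21, 36, 42, 56, 59, 64, 75, 87, 100]
Sum[7..8] = prefix[9] - prefix[7] = 87 - 64 = 23


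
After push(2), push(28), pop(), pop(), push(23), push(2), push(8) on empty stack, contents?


push(2) -> [2]
push(28) -> [2, 28]
pop() returns 28 -> [2]
pop() returns 2 -> []
push(23) -> [23]
push(2) -> [23, 2]
push(8) -> [23, 2, 8]
Final stack (bottom to top): [23, 2, 8]


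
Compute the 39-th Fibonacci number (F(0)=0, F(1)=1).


F(n)=F(n-1)+F(n-2)
...F(37)=24157817, F(38)=39088169, F(39)=63245986


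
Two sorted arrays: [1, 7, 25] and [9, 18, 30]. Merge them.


Compare heads, take smaller each step.
Merged: [1, 7, 9, 18, 25, 30]


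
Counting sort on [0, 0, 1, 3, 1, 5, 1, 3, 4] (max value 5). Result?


Count array: [2, 3, 0, 2, 1, 1]
Reconstruct: [0, 0, 1, 1, 1, 3, 3, 4, 5]


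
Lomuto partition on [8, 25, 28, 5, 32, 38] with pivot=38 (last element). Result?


Elements <= 38 go left of pivot.
Result: [8, 25, 28, 5, 32, 38], pivot at index 5


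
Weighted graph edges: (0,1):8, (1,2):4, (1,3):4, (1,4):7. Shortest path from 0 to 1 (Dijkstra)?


Dijkstra from 0:
Distances: {0: 0, 1: 8, 2: 12, 3: 12, 4: 15}
Shortest distance to 1 = 8, path = [0, 1]


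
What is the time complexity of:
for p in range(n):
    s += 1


Per nesting level: O(n) = O(n)
Complexity: O(n)
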